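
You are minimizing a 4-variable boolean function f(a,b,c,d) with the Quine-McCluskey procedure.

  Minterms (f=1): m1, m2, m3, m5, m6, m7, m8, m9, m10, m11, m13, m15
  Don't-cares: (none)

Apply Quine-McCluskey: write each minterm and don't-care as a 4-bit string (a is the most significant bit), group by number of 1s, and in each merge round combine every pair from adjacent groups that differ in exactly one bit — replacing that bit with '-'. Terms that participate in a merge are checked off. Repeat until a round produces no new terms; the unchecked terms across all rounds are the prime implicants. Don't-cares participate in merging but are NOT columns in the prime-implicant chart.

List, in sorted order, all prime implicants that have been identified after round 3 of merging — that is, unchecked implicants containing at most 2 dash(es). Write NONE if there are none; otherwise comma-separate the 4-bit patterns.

Round 0: 0001✓ 0010✓ 0011✓ 0101✓ 0110✓ 0111✓ 1000✓ 1001✓ 1010✓ 1011✓ 1101✓ 1111✓
Round 1: -001✓ -010✓ -011✓ -101✓ -111✓ 0-01✓ 0-10✓ 0-11✓ 00-1✓ 001-✓ 01-1✓ 011-✓ 1-01✓ 1-11✓ 10-0✓ 10-1✓ 100-✓ 101-✓ 11-1✓
Round 2: --01✓ --11✓ -0-1✓ -01- -1-1✓ 0--1✓ 0-1- 1--1✓ 10--
Round 3: ---1
PIs = {---1, -01-, 0-1-, 10--}

-01-, 0-1-, 10--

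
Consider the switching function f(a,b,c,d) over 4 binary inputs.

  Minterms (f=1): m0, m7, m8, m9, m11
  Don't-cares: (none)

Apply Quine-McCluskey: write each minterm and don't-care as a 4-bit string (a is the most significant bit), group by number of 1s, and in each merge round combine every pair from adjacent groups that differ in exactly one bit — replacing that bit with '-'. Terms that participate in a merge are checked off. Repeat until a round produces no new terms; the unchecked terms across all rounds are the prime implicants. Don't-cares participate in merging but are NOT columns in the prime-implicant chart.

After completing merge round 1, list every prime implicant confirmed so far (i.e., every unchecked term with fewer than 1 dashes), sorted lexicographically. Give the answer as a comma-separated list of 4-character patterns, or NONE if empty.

[col 0] 0000*, 0111, 1000*, 1001*, 1011*
[col 1] -000, 10-1, 100-
Prime implicants: -000, 0111, 10-1, 100-

0111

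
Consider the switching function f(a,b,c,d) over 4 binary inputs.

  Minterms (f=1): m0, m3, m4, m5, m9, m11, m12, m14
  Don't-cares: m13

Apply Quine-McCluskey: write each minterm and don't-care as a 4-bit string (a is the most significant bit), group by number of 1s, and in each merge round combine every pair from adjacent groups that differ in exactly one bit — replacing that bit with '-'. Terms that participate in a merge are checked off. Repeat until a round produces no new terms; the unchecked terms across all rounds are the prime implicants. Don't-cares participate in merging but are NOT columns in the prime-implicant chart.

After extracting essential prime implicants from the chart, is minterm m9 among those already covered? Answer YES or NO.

NO

size-2^0 implicants → 0000(✓)  0011(✓)  0100(✓)  0101(✓)  1001(✓)  1011(✓)  1100(✓)  1101(✓)  1110(✓)
size-2^1 implicants → -011  -100(✓)  -101(✓)  0-00  010-(✓)  1-01  10-1  11-0  110-(✓)
size-2^2 implicants → -10-
Unchecked terms (primes): -011, -10-, 0-00, 1-01, 10-1, 11-0
Minterm coverage:
  m0 ⊆ 0-00 [E]
  m3 ⊆ -011 [E]
  m4 ⊆ -10-,0-00
  m5 ⊆ -10- [E]
  m9 ⊆ 1-01,10-1
  m11 ⊆ -011,10-1
  m12 ⊆ -10-,11-0
  m14 ⊆ 11-0 [E]
E = {-011, -10-, 0-00, 11-0}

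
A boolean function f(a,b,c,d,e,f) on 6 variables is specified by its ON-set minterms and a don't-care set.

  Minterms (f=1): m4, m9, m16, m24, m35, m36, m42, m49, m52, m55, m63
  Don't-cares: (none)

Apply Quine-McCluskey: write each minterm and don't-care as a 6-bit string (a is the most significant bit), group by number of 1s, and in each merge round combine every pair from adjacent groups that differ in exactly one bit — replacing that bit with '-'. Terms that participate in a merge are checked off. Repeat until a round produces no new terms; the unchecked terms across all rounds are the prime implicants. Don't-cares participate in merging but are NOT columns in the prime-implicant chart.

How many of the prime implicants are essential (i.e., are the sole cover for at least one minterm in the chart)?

8

[col 0] 000100*, 001001, 010000*, 011000*, 100011, 100100*, 101010, 110001, 110100*, 110111*, 111111*
[col 1] -00100, 01-000, 1-0100, 11-111
Prime implicants: -00100, 001001, 01-000, 1-0100, 100011, 101010, 11-111, 110001
PI chart (minterm → PIs covering it):
  4 | -00100  (sole → essential)
  9 | 001001  (sole → essential)
  16 | 01-000  (sole → essential)
  24 | 01-000  (sole → essential)
  35 | 100011  (sole → essential)
  36 | -00100,1-0100
  42 | 101010  (sole → essential)
  49 | 110001  (sole → essential)
  52 | 1-0100  (sole → essential)
  55 | 11-111  (sole → essential)
  63 | 11-111  (sole → essential)
Essential prime implicants: -00100, 001001, 01-000, 1-0100, 100011, 101010, 11-111, 110001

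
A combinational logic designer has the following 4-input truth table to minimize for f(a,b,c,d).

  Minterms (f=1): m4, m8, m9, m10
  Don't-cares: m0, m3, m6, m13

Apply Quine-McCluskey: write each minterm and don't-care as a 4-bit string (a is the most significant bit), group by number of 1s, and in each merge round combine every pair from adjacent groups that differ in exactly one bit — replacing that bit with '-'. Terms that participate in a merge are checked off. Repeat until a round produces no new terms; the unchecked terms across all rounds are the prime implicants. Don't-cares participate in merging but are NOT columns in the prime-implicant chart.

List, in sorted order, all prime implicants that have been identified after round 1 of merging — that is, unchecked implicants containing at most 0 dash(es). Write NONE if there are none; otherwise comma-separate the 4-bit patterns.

0011

Round 0: 0000✓ 0011 0100✓ 0110✓ 1000✓ 1001✓ 1010✓ 1101✓
Round 1: -000 0-00 01-0 1-01 10-0 100-
PIs = {-000, 0-00, 0011, 01-0, 1-01, 10-0, 100-}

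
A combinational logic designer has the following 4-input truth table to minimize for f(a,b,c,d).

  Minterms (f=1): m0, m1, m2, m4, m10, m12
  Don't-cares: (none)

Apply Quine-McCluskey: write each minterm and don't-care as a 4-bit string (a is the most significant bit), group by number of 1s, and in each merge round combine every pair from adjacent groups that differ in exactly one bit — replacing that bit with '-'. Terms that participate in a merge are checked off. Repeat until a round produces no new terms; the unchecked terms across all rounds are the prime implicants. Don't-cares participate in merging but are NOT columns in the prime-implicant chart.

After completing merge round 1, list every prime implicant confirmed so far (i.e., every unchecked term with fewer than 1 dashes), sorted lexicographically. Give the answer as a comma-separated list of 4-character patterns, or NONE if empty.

Round 0: 0000✓ 0001✓ 0010✓ 0100✓ 1010✓ 1100✓
Round 1: -010 -100 0-00 00-0 000-
PIs = {-010, -100, 0-00, 00-0, 000-}

NONE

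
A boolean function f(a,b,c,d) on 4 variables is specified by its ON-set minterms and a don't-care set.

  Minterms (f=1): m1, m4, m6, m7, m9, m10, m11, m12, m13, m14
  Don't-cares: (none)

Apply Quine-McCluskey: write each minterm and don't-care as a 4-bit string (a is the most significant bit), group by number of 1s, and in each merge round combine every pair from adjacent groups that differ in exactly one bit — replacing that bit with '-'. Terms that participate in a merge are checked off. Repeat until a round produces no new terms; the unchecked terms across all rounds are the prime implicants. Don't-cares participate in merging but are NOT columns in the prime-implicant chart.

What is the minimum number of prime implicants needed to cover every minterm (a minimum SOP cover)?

5

Round 0: 0001✓ 0100✓ 0110✓ 0111✓ 1001✓ 1010✓ 1011✓ 1100✓ 1101✓ 1110✓
Round 1: -001 -100✓ -110✓ 01-0✓ 011- 1-01 1-10 10-1 101- 11-0✓ 110-
Round 2: -1-0
PIs = {-001, -1-0, 011-, 1-01, 1-10, 10-1, 101-, 110-}
Coverage chart:
  m1: -001 ←essential
  m4: -1-0 ←essential
  m6: -1-0,011-
  m7: 011- ←essential
  m9: -001,1-01,10-1
  m10: 1-10,101-
  m11: 10-1,101-
  m12: -1-0,110-
  m13: 1-01,110-
  m14: -1-0,1-10
Essential: -001, -1-0, 011-
Petrick residual → 1-01, 101-
Min cover (5 terms): b'c'd + bd' + a'bc + ac'd + ab'c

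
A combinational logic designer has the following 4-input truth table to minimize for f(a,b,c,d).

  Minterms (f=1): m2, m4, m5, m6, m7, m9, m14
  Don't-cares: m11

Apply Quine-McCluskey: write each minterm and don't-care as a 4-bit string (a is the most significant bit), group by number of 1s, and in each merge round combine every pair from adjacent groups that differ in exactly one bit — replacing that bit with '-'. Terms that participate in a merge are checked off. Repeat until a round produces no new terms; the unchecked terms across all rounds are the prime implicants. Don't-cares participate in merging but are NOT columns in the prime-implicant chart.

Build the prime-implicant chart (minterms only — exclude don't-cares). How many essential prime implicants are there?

4

Round 0: 0010✓ 0100✓ 0101✓ 0110✓ 0111✓ 1001✓ 1011✓ 1110✓
Round 1: -110 0-10 01-0✓ 01-1✓ 010-✓ 011-✓ 10-1
Round 2: 01--
PIs = {-110, 0-10, 01--, 10-1}
Coverage chart:
  m2: 0-10 ←essential
  m4: 01-- ←essential
  m5: 01-- ←essential
  m6: -110,0-10,01--
  m7: 01-- ←essential
  m9: 10-1 ←essential
  m14: -110 ←essential
Essential: -110, 0-10, 01--, 10-1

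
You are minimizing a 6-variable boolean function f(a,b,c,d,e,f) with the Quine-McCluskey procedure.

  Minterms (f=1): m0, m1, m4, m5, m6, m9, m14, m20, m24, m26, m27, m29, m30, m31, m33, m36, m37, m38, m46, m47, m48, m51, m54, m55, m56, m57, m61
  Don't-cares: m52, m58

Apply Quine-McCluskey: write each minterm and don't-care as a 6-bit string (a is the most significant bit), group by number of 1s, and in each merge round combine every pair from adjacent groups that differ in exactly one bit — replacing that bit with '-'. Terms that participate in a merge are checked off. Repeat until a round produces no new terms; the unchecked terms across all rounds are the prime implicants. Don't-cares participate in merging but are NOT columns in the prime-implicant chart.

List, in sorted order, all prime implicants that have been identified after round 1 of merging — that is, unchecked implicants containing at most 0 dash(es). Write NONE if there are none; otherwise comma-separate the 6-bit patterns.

NONE

size-2^0 implicants → 000000(✓)  000001(✓)  000100(✓)  000101(✓)  000110(✓)  001001(✓)  001110(✓)  010100(✓)  011000(✓)  011010(✓)  011011(✓)  011101(✓)  011110(✓)  011111(✓)  100001(✓)  100100(✓)  100101(✓)  100110(✓)  101110(✓)  101111(✓)  110000(✓)  110011(✓)  110100(✓)  110110(✓)  110111(✓)  111000(✓)  111001(✓)  111010(✓)  111101(✓)
size-2^1 implicants → -00001(✓)  -00100(✓)  -00101(✓)  -00110(✓)  -01110(✓)  -10100(✓)  -11000(✓)  -11010(✓)  -11101  0-0100(✓)  0-1110  00-001  00-110(✓)  000-00(✓)  000-01(✓)  00000-(✓)  0001-0(✓)  00010-(✓)  011-10(✓)  011-11(✓)  0110-0(✓)  01101-(✓)  0111-1  01111-(✓)  1-0100(✓)  1-0110(✓)  10-110(✓)  100-01(✓)  1001-0(✓)  10010-(✓)  10111-  11-000  110-00  110-11  1101-0(✓)  11011-  111-01  1110-0(✓)  11100-
size-2^2 implicants → --0100  -0-110  -00-01  -001-0  -0010-  -110-0  000-0-  011-1-  1-01-0
Unchecked terms (primes): --0100, -0-110, -00-01, -001-0, -0010-, -110-0, -11101, 0-1110, 00-001, 000-0-, 011-1-, 0111-1, 1-01-0, 10111-, 11-000, 110-00, 110-11, 11011-, 111-01, 11100-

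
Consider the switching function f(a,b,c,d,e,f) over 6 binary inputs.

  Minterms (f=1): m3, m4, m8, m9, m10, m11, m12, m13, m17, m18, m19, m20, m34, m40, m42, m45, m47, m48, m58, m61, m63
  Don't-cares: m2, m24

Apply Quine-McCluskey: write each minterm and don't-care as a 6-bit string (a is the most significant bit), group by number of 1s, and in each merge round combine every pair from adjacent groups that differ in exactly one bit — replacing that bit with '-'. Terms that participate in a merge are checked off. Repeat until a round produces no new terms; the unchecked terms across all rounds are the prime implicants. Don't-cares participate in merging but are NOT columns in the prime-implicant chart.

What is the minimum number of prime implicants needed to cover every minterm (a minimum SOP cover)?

10

size-2^0 implicants → 000010(✓)  000011(✓)  000100(✓)  001000(✓)  001001(✓)  001010(✓)  001011(✓)  001100(✓)  001101(✓)  010001(✓)  010010(✓)  010011(✓)  010100(✓)  011000(✓)  100010(✓)  101000(✓)  101010(✓)  101101(✓)  101111(✓)  110000  111010(✓)  111101(✓)  111111(✓)
size-2^1 implicants → -00010(✓)  -01000(✓)  -01010(✓)  -01101  0-0010(✓)  0-0011(✓)  0-0100  0-1000  00-010(✓)  00-011(✓)  00-100  00001-(✓)  001-00(✓)  001-01(✓)  0010-0(✓)  0010-1(✓)  00100-(✓)  00101-(✓)  00110-(✓)  0100-1  01001-(✓)  1-1010  1-1101(✓)  1-1111(✓)  10-010(✓)  1010-0(✓)  1011-1(✓)  1111-1(✓)
size-2^2 implicants → -0-010  -010-0  0-001-  00-01-  001-0-  0010--  1-11-1
Unchecked terms (primes): -0-010, -010-0, -01101, 0-001-, 0-0100, 0-1000, 00-01-, 00-100, 001-0-, 0010--, 0100-1, 1-1010, 1-11-1, 110000
Minterm coverage:
  m3 ⊆ 0-001-,00-01-
  m4 ⊆ 0-0100,00-100
  m8 ⊆ -010-0,0-1000,001-0-,0010--
  m9 ⊆ 001-0-,0010--
  m10 ⊆ -0-010,-010-0,00-01-,0010--
  m11 ⊆ 00-01-,0010--
  m12 ⊆ 00-100,001-0-
  m13 ⊆ -01101,001-0-
  m17 ⊆ 0100-1 [E]
  m18 ⊆ 0-001- [E]
  m19 ⊆ 0-001-,0100-1
  m20 ⊆ 0-0100 [E]
  m34 ⊆ -0-010 [E]
  m40 ⊆ -010-0 [E]
  m42 ⊆ -0-010,-010-0,1-1010
  m45 ⊆ -01101,1-11-1
  m47 ⊆ 1-11-1 [E]
  m48 ⊆ 110000 [E]
  m58 ⊆ 1-1010 [E]
  m61 ⊆ 1-11-1 [E]
  m63 ⊆ 1-11-1 [E]
E = {-0-010, -010-0, 0-001-, 0-0100, 0100-1, 1-1010, 1-11-1, 110000}
Petrick residual → 00-01-, 001-0-
Cover = b'd'ef' + b'cd'f' + a'c'd'e + a'c'de'f' + a'b'd'e + a'b'ce' + a'bc'd'f + acd'ef' + acdf + abc'd'e'f'  |cover|=10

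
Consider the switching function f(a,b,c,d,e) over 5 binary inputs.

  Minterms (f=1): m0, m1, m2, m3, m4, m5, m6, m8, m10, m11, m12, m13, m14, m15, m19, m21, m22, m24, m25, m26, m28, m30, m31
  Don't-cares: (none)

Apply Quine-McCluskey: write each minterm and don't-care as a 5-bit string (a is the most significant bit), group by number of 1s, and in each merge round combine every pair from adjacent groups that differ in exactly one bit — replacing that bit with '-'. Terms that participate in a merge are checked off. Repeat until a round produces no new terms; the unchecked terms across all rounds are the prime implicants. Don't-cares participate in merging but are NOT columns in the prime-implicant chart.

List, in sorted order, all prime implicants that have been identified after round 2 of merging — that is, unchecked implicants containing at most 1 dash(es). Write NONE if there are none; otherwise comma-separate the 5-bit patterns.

-0011, -0101, 1100-

[col 0] 00000*, 00001*, 00010*, 00011*, 00100*, 00101*, 00110*, 01000*, 01010*, 01011*, 01100*, 01101*, 01110*, 01111*, 10011*, 10101*, 10110*, 11000*, 11001*, 11010*, 11100*, 11110*, 11111*
[col 1] -0011, -0101, -0110*, -1000*, -1010*, -1100*, -1110*, -1111*, 0-000*, 0-010*, 0-011*, 0-100*, 0-101*, 0-110*, 00-00*, 00-01*, 00-10*, 000-0*, 000-1*, 0000-*, 0001-*, 001-0*, 0010-*, 01-00*, 01-10*, 01-11*, 010-0*, 0101-*, 011-0*, 011-1*, 0110-*, 0111-*, 1-110*, 11-00*, 11-10*, 110-0*, 1100-, 111-0*, 1111-*
[col 2] --110, -1-00*, -1-10*, -10-0*, -11-0*, -111-, 0--00*, 0--10*, 0-0-0*, 0-01-, 0-1-0*, 0-10-, 00--0*, 00-0-, 000--, 01--0*, 01-1-, 011--, 11--0*
[col 3] -1--0, 0---0
Prime implicants: --110, -0011, -0101, -1--0, -111-, 0---0, 0-01-, 0-10-, 00-0-, 000--, 01-1-, 011--, 1100-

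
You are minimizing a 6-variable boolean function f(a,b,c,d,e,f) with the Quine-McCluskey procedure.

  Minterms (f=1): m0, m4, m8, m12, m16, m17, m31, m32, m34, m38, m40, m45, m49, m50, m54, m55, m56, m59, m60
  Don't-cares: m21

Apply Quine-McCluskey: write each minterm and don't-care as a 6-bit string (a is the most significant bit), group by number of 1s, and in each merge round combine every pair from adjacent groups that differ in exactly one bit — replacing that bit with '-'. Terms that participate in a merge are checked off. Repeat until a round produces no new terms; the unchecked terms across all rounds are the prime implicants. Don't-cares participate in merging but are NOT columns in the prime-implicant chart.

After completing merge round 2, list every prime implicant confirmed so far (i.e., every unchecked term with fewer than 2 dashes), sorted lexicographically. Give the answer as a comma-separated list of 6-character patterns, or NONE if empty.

[col 0] 000000*, 000100*, 001000*, 001100*, 010000*, 010001*, 010101*, 011111, 100000*, 100010*, 100110*, 101000*, 101101, 110001*, 110010*, 110110*, 110111*, 111000*, 111011, 111100*
[col 1] -00000*, -01000*, -10001, 0-0000, 00-000*, 00-100*, 000-00*, 001-00*, 010-01, 01000-, 1-0010*, 1-0110*, 1-1000, 10-000*, 100-10*, 1000-0, 110-10*, 11011-, 111-00
[col 2] -0-000, 00--00, 1-0-10
Prime implicants: -0-000, -10001, 0-0000, 00--00, 010-01, 01000-, 011111, 1-0-10, 1-1000, 1000-0, 101101, 11011-, 111-00, 111011

-10001, 0-0000, 010-01, 01000-, 011111, 1-1000, 1000-0, 101101, 11011-, 111-00, 111011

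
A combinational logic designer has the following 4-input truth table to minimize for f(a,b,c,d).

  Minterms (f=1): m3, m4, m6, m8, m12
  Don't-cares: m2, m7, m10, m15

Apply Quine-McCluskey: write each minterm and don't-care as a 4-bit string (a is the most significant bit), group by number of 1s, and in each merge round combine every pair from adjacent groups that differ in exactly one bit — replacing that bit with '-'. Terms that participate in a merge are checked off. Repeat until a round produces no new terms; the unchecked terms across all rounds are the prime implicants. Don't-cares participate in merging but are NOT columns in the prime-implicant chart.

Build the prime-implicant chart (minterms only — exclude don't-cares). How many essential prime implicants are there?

1

size-2^0 implicants → 0010(✓)  0011(✓)  0100(✓)  0110(✓)  0111(✓)  1000(✓)  1010(✓)  1100(✓)  1111(✓)
size-2^1 implicants → -010  -100  -111  0-10(✓)  0-11(✓)  001-(✓)  01-0  011-(✓)  1-00  10-0
size-2^2 implicants → 0-1-
Unchecked terms (primes): -010, -100, -111, 0-1-, 01-0, 1-00, 10-0
Minterm coverage:
  m3 ⊆ 0-1- [E]
  m4 ⊆ -100,01-0
  m6 ⊆ 0-1-,01-0
  m8 ⊆ 1-00,10-0
  m12 ⊆ -100,1-00
E = {0-1-}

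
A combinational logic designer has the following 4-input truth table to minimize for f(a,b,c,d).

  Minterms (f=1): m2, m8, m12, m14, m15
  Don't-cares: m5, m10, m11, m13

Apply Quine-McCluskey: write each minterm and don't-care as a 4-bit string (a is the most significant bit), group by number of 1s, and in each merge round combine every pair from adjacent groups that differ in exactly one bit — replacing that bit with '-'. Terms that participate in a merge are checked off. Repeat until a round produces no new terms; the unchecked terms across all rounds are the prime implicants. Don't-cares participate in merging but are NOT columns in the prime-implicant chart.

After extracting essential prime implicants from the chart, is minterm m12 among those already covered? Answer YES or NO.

YES

[col 0] 0010*, 0101*, 1000*, 1010*, 1011*, 1100*, 1101*, 1110*, 1111*
[col 1] -010, -101, 1-00*, 1-10*, 1-11*, 10-0*, 101-*, 11-0*, 11-1*, 110-*, 111-*
[col 2] 1--0, 1-1-, 11--
Prime implicants: -010, -101, 1--0, 1-1-, 11--
PI chart (minterm → PIs covering it):
  2 | -010  (sole → essential)
  8 | 1--0  (sole → essential)
  12 | 1--0,11--
  14 | 1--0,1-1-,11--
  15 | 1-1-,11--
Essential prime implicants: -010, 1--0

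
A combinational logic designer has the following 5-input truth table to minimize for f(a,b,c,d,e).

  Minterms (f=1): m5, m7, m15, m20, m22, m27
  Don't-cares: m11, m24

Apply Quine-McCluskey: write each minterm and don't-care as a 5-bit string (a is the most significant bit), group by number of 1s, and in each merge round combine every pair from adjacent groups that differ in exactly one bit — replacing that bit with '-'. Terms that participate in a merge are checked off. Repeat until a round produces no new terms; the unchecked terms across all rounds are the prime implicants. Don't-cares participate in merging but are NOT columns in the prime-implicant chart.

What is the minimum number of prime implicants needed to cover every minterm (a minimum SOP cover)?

[col 0] 00101*, 00111*, 01011*, 01111*, 10100*, 10110*, 11000, 11011*
[col 1] -1011, 0-111, 001-1, 01-11, 101-0
Prime implicants: -1011, 0-111, 001-1, 01-11, 101-0, 11000
PI chart (minterm → PIs covering it):
  5 | 001-1  (sole → essential)
  7 | 0-111,001-1
  15 | 0-111,01-11
  20 | 101-0  (sole → essential)
  22 | 101-0  (sole → essential)
  27 | -1011  (sole → essential)
Essential prime implicants: -1011, 001-1, 101-0
Petrick residual → 0-111
Minimum SOP uses 4 PIs: bc'de + a'cde + a'b'ce + ab'ce'

4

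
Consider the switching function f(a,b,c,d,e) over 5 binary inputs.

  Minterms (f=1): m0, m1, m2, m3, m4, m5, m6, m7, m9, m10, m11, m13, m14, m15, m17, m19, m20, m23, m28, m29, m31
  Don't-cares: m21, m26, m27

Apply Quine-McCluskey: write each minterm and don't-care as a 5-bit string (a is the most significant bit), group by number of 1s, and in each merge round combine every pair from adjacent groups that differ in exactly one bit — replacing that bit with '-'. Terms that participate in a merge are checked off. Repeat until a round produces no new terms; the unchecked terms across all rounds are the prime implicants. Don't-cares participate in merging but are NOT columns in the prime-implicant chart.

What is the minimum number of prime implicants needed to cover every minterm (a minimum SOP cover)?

Round 0: 00000✓ 00001✓ 00010✓ 00011✓ 00100✓ 00101✓ 00110✓ 00111✓ 01001✓ 01010✓ 01011✓ 01101✓ 01110✓ 01111✓ 10001✓ 10011✓ 10100✓ 10101✓ 10111✓ 11010✓ 11011✓ 11100✓ 11101✓ 11111✓
Round 1: -0001✓ -0011✓ -0100✓ -0101✓ -0111✓ -1010✓ -1011✓ -1101✓ -1111✓ 0-001✓ 0-010✓ 0-011✓ 0-101✓ 0-110✓ 0-111✓ 00-00✓ 00-01✓ 00-10✓ 00-11✓ 000-0✓ 000-1✓ 0000-✓ 0001-✓ 001-0✓ 001-1✓ 0010-✓ 0011-✓ 01-01✓ 01-10✓ 01-11✓ 010-1✓ 0101-✓ 011-1✓ 0111-✓ 1-011✓ 1-100✓ 1-101✓ 1-111✓ 10-01✓ 10-11✓ 100-1✓ 101-1✓ 1010-✓ 11-11✓ 1101-✓ 111-1✓ 1110-✓
Round 2: --011✓ --101✓ --111✓ -0-01✓ -0-11✓ -00-1✓ -01-1✓ -010- -1-11✓ -101- -11-1✓ 0--01✓ 0--10✓ 0--11✓ 0-0-1✓ 0-01-✓ 0-1-1✓ 0-11-✓ 00--0✓ 00--1✓ 00-0-✓ 00-1-✓ 000--✓ 001--✓ 01--1✓ 01-1-✓ 1--11✓ 1-1-1✓ 1-10- 10--1✓
Round 3: ---11 --1-1 -0--1 0---1 0--1- 00---
PIs = {---11, --1-1, -0--1, -010-, -101-, 0---1, 0--1-, 00---, 1-10-}
Coverage chart:
  m0: 00--- ←essential
  m1: -0--1,0---1,00---
  m2: 0--1-,00---
  m3: ---11,-0--1,0---1,0--1-,00---
  m4: -010-,00---
  m5: --1-1,-0--1,-010-,0---1,00---
  m6: 0--1-,00---
  m7: ---11,--1-1,-0--1,0---1,0--1-,00---
  m9: 0---1 ←essential
  m10: -101-,0--1-
  m11: ---11,-101-,0---1,0--1-
  m13: --1-1,0---1
  m14: 0--1- ←essential
  m15: ---11,--1-1,0---1,0--1-
  m17: -0--1 ←essential
  m19: ---11,-0--1
  m20: -010-,1-10-
  m23: ---11,--1-1,-0--1
  m28: 1-10- ←essential
  m29: --1-1,1-10-
  m31: ---11,--1-1
Essential: -0--1, 0---1, 0--1-, 00---, 1-10-
Petrick residual → ---11
Min cover (6 terms): de + b'e + a'e + a'd + a'b' + acd'

6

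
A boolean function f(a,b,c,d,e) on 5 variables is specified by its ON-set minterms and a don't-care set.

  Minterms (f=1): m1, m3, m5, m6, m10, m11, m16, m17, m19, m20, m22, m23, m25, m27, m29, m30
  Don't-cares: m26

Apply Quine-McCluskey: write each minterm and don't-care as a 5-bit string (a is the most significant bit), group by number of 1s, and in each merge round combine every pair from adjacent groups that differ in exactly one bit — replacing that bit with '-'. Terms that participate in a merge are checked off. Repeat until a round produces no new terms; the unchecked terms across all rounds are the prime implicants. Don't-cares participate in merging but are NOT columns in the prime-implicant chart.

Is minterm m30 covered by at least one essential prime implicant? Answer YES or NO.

Round 0: 00001✓ 00011✓ 00101✓ 00110✓ 01010✓ 01011✓ 10000✓ 10001✓ 10011✓ 10100✓ 10110✓ 10111✓ 11001✓ 11010✓ 11011✓ 11101✓ 11110✓
Round 1: -0001✓ -0011✓ -0110 -1010✓ -1011✓ 0-011✓ 00-01 000-1✓ 0101-✓ 1-001✓ 1-011✓ 1-110 10-00 10-11 100-1✓ 1000- 101-0 1011- 11-01 11-10 110-1✓ 1101-✓
Round 2: --011 -00-1 -101- 1-0-1
PIs = {--011, -00-1, -0110, -101-, 00-01, 1-0-1, 1-110, 10-00, 10-11, 1000-, 101-0, 1011-, 11-01, 11-10}
Coverage chart:
  m1: -00-1,00-01
  m3: --011,-00-1
  m5: 00-01 ←essential
  m6: -0110 ←essential
  m10: -101- ←essential
  m11: --011,-101-
  m16: 10-00,1000-
  m17: -00-1,1-0-1,1000-
  m19: --011,-00-1,1-0-1,10-11
  m20: 10-00,101-0
  m22: -0110,1-110,101-0,1011-
  m23: 10-11,1011-
  m25: 1-0-1,11-01
  m27: --011,-101-,1-0-1
  m29: 11-01 ←essential
  m30: 1-110,11-10
Essential: -0110, -101-, 00-01, 11-01

NO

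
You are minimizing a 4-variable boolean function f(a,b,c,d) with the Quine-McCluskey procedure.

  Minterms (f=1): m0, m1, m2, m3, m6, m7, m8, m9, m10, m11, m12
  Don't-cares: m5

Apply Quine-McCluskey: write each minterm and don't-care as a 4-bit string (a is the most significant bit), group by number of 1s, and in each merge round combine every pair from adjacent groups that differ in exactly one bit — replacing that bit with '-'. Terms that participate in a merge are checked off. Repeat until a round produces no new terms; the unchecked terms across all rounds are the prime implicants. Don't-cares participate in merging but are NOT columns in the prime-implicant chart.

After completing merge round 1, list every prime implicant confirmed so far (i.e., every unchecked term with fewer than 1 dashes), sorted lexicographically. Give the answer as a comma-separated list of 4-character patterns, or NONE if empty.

Round 0: 0000✓ 0001✓ 0010✓ 0011✓ 0101✓ 0110✓ 0111✓ 1000✓ 1001✓ 1010✓ 1011✓ 1100✓
Round 1: -000✓ -001✓ -010✓ -011✓ 0-01✓ 0-10✓ 0-11✓ 00-0✓ 00-1✓ 000-✓ 001-✓ 01-1✓ 011-✓ 1-00 10-0✓ 10-1✓ 100-✓ 101-✓
Round 2: -0-0✓ -0-1✓ -00-✓ -01-✓ 0--1 0-1- 00--✓ 10--✓
Round 3: -0--
PIs = {-0--, 0--1, 0-1-, 1-00}

NONE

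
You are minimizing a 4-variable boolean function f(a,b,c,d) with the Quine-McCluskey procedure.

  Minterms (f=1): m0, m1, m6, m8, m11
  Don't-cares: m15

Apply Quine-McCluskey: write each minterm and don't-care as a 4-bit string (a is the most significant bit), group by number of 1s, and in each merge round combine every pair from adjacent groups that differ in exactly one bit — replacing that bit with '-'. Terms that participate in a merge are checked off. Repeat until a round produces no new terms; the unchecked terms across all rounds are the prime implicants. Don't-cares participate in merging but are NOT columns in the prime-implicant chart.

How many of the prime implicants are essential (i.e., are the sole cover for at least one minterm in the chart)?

[col 0] 0000*, 0001*, 0110, 1000*, 1011*, 1111*
[col 1] -000, 000-, 1-11
Prime implicants: -000, 000-, 0110, 1-11
PI chart (minterm → PIs covering it):
  0 | -000,000-
  1 | 000-  (sole → essential)
  6 | 0110  (sole → essential)
  8 | -000  (sole → essential)
  11 | 1-11  (sole → essential)
Essential prime implicants: -000, 000-, 0110, 1-11

4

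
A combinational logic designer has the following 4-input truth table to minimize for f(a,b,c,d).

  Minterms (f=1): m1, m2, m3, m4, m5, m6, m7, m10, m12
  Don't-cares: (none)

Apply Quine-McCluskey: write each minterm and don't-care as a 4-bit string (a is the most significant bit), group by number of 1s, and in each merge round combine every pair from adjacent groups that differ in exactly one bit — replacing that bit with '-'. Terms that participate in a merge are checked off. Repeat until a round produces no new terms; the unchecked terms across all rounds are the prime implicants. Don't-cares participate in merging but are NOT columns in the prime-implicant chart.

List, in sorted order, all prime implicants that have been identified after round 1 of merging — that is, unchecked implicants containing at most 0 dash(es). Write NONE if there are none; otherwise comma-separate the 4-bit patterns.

NONE

Round 0: 0001✓ 0010✓ 0011✓ 0100✓ 0101✓ 0110✓ 0111✓ 1010✓ 1100✓
Round 1: -010 -100 0-01✓ 0-10✓ 0-11✓ 00-1✓ 001-✓ 01-0✓ 01-1✓ 010-✓ 011-✓
Round 2: 0--1 0-1- 01--
PIs = {-010, -100, 0--1, 0-1-, 01--}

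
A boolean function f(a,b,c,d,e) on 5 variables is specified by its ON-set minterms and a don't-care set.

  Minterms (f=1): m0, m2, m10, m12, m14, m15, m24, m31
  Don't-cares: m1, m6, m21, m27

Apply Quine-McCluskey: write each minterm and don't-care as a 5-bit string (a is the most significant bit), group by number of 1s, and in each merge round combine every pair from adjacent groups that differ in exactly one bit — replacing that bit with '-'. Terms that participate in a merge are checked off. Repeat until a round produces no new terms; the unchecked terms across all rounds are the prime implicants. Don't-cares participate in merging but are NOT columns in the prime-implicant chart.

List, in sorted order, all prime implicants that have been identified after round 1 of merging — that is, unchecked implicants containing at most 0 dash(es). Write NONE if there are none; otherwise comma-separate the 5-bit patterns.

[col 0] 00000*, 00001*, 00010*, 00110*, 01010*, 01100*, 01110*, 01111*, 10101, 11000, 11011*, 11111*
[col 1] -1111, 0-010*, 0-110*, 00-10*, 000-0, 0000-, 01-10*, 011-0, 0111-, 11-11
[col 2] 0--10
Prime implicants: -1111, 0--10, 000-0, 0000-, 011-0, 0111-, 10101, 11-11, 11000

10101, 11000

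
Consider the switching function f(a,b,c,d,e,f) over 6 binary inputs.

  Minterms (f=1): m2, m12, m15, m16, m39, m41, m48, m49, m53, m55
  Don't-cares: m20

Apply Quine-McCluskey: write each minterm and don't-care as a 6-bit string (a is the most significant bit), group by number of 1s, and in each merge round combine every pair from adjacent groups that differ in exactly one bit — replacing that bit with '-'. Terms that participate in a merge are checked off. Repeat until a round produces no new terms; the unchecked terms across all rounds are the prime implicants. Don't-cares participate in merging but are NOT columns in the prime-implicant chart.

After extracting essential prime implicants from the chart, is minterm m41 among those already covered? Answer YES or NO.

[col 0] 000010, 001100, 001111, 010000*, 010100*, 100111*, 101001, 110000*, 110001*, 110101*, 110111*
[col 1] -10000, 010-00, 1-0111, 110-01, 11000-, 1101-1
Prime implicants: -10000, 000010, 001100, 001111, 010-00, 1-0111, 101001, 110-01, 11000-, 1101-1
PI chart (minterm → PIs covering it):
  2 | 000010  (sole → essential)
  12 | 001100  (sole → essential)
  15 | 001111  (sole → essential)
  16 | -10000,010-00
  39 | 1-0111  (sole → essential)
  41 | 101001  (sole → essential)
  48 | -10000,11000-
  49 | 110-01,11000-
  53 | 110-01,1101-1
  55 | 1-0111,1101-1
Essential prime implicants: 000010, 001100, 001111, 1-0111, 101001

YES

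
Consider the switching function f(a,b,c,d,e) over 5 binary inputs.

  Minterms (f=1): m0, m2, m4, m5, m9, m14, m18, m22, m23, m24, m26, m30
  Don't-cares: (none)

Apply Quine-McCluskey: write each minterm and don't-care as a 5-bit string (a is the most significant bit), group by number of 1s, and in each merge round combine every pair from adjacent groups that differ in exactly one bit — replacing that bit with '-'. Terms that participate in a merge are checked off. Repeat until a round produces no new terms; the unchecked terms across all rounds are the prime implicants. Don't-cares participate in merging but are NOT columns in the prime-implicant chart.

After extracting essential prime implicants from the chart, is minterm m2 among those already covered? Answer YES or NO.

NO

size-2^0 implicants → 00000(✓)  00010(✓)  00100(✓)  00101(✓)  01001  01110(✓)  10010(✓)  10110(✓)  10111(✓)  11000(✓)  11010(✓)  11110(✓)
size-2^1 implicants → -0010  -1110  00-00  000-0  0010-  1-010(✓)  1-110(✓)  10-10(✓)  1011-  11-10(✓)  110-0
size-2^2 implicants → 1--10
Unchecked terms (primes): -0010, -1110, 00-00, 000-0, 0010-, 01001, 1--10, 1011-, 110-0
Minterm coverage:
  m0 ⊆ 00-00,000-0
  m2 ⊆ -0010,000-0
  m4 ⊆ 00-00,0010-
  m5 ⊆ 0010- [E]
  m9 ⊆ 01001 [E]
  m14 ⊆ -1110 [E]
  m18 ⊆ -0010,1--10
  m22 ⊆ 1--10,1011-
  m23 ⊆ 1011- [E]
  m24 ⊆ 110-0 [E]
  m26 ⊆ 1--10,110-0
  m30 ⊆ -1110,1--10
E = {-1110, 0010-, 01001, 1011-, 110-0}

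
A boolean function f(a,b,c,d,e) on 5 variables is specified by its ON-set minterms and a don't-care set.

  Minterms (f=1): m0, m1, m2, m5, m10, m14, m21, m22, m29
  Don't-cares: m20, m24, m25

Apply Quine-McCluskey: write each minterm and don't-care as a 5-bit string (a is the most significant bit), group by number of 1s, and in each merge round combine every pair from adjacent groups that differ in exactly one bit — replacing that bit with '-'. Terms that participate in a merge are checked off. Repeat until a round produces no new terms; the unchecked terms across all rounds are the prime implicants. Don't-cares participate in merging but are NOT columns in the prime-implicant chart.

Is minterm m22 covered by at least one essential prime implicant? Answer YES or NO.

Round 0: 00000✓ 00001✓ 00010✓ 00101✓ 01010✓ 01110✓ 10100✓ 10101✓ 10110✓ 11000✓ 11001✓ 11101✓
Round 1: -0101 0-010 00-01 000-0 0000- 01-10 1-101 101-0 1010- 11-01 1100-
PIs = {-0101, 0-010, 00-01, 000-0, 0000-, 01-10, 1-101, 101-0, 1010-, 11-01, 1100-}
Coverage chart:
  m0: 000-0,0000-
  m1: 00-01,0000-
  m2: 0-010,000-0
  m5: -0101,00-01
  m10: 0-010,01-10
  m14: 01-10 ←essential
  m21: -0101,1-101,1010-
  m22: 101-0 ←essential
  m29: 1-101,11-01
Essential: 01-10, 101-0

YES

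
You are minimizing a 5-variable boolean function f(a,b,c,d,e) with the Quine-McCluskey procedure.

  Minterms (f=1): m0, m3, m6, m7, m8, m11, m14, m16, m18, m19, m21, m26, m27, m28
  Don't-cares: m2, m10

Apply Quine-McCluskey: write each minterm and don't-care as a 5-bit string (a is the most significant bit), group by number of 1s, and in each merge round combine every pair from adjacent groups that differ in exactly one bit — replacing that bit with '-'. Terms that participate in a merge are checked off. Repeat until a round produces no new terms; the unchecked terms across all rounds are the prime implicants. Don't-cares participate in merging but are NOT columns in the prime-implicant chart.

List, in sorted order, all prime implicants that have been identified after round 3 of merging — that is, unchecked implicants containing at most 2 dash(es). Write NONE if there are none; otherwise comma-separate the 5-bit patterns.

size-2^0 implicants → 00000(✓)  00010(✓)  00011(✓)  00110(✓)  00111(✓)  01000(✓)  01010(✓)  01011(✓)  01110(✓)  10000(✓)  10010(✓)  10011(✓)  10101  11010(✓)  11011(✓)  11100
size-2^1 implicants → -0000(✓)  -0010(✓)  -0011(✓)  -1010(✓)  -1011(✓)  0-000(✓)  0-010(✓)  0-011(✓)  0-110(✓)  00-10(✓)  00-11(✓)  000-0(✓)  0001-(✓)  0011-(✓)  01-10(✓)  010-0(✓)  0101-(✓)  1-010(✓)  1-011(✓)  100-0(✓)  1001-(✓)  1101-(✓)
size-2^2 implicants → --010(✓)  --011(✓)  -00-0  -001-(✓)  -101-(✓)  0--10  0-0-0  0-01-(✓)  00-1-  1-01-(✓)
size-2^3 implicants → --01-
Unchecked terms (primes): --01-, -00-0, 0--10, 0-0-0, 00-1-, 10101, 11100

-00-0, 0--10, 0-0-0, 00-1-, 10101, 11100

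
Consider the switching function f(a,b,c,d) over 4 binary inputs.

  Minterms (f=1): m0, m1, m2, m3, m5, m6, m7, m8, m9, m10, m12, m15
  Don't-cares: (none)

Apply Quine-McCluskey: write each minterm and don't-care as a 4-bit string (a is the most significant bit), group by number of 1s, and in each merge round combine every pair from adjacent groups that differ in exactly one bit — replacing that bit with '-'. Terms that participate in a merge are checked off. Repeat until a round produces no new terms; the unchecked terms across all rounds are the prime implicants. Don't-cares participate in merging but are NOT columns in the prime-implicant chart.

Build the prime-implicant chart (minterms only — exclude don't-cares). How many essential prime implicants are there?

[col 0] 0000*, 0001*, 0010*, 0011*, 0101*, 0110*, 0111*, 1000*, 1001*, 1010*, 1100*, 1111*
[col 1] -000*, -001*, -010*, -111, 0-01*, 0-10*, 0-11*, 00-0*, 00-1*, 000-*, 001-*, 01-1*, 011-*, 1-00, 10-0*, 100-*
[col 2] -0-0, -00-, 0--1, 0-1-, 00--
Prime implicants: -0-0, -00-, -111, 0--1, 0-1-, 00--, 1-00
PI chart (minterm → PIs covering it):
  0 | -0-0,-00-,00--
  1 | -00-,0--1,00--
  2 | -0-0,0-1-,00--
  3 | 0--1,0-1-,00--
  5 | 0--1  (sole → essential)
  6 | 0-1-  (sole → essential)
  7 | -111,0--1,0-1-
  8 | -0-0,-00-,1-00
  9 | -00-  (sole → essential)
  10 | -0-0  (sole → essential)
  12 | 1-00  (sole → essential)
  15 | -111  (sole → essential)
Essential prime implicants: -0-0, -00-, -111, 0--1, 0-1-, 1-00

6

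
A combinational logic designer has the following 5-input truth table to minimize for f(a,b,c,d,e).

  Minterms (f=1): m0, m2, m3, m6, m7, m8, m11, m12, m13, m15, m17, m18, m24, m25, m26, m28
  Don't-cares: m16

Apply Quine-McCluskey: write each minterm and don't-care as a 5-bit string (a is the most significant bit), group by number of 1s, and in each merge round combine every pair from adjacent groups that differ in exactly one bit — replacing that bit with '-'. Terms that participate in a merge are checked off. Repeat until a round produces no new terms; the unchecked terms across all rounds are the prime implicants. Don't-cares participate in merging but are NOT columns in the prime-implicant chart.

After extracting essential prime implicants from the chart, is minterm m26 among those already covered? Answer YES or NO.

size-2^0 implicants → 00000(✓)  00010(✓)  00011(✓)  00110(✓)  00111(✓)  01000(✓)  01011(✓)  01100(✓)  01101(✓)  01111(✓)  10000(✓)  10001(✓)  10010(✓)  11000(✓)  11001(✓)  11010(✓)  11100(✓)
size-2^1 implicants → -0000(✓)  -0010(✓)  -1000(✓)  -1100(✓)  0-000(✓)  0-011(✓)  0-111(✓)  00-10(✓)  00-11(✓)  000-0(✓)  0001-(✓)  0011-(✓)  01-00(✓)  01-11(✓)  011-1  0110-  1-000(✓)  1-001(✓)  1-010(✓)  100-0(✓)  1000-(✓)  11-00(✓)  110-0(✓)  1100-(✓)
size-2^2 implicants → --000  -00-0  -1-00  0--11  00-1-  1-0-0  1-00-
Unchecked terms (primes): --000, -00-0, -1-00, 0--11, 00-1-, 011-1, 0110-, 1-0-0, 1-00-
Minterm coverage:
  m0 ⊆ --000,-00-0
  m2 ⊆ -00-0,00-1-
  m3 ⊆ 0--11,00-1-
  m6 ⊆ 00-1- [E]
  m7 ⊆ 0--11,00-1-
  m8 ⊆ --000,-1-00
  m11 ⊆ 0--11 [E]
  m12 ⊆ -1-00,0110-
  m13 ⊆ 011-1,0110-
  m15 ⊆ 0--11,011-1
  m17 ⊆ 1-00- [E]
  m18 ⊆ -00-0,1-0-0
  m24 ⊆ --000,-1-00,1-0-0,1-00-
  m25 ⊆ 1-00- [E]
  m26 ⊆ 1-0-0 [E]
  m28 ⊆ -1-00 [E]
E = {-1-00, 0--11, 00-1-, 1-0-0, 1-00-}

YES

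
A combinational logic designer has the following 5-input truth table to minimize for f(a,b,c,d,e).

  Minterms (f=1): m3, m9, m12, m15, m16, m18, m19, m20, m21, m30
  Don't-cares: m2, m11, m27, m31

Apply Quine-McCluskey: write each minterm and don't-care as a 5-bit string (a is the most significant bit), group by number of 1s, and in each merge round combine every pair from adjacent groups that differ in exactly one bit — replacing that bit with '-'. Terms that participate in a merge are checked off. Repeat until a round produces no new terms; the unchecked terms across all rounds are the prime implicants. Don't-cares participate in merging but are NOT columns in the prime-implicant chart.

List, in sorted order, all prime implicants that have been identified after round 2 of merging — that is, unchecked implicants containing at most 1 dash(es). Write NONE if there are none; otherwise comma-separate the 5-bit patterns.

size-2^0 implicants → 00010(✓)  00011(✓)  01001(✓)  01011(✓)  01100  01111(✓)  10000(✓)  10010(✓)  10011(✓)  10100(✓)  10101(✓)  11011(✓)  11110(✓)  11111(✓)
size-2^1 implicants → -0010(✓)  -0011(✓)  -1011(✓)  -1111(✓)  0-011(✓)  0001-(✓)  01-11(✓)  010-1  1-011(✓)  10-00  100-0  1001-(✓)  1010-  11-11(✓)  1111-
size-2^2 implicants → --011  -001-  -1-11
Unchecked terms (primes): --011, -001-, -1-11, 010-1, 01100, 10-00, 100-0, 1010-, 1111-

010-1, 01100, 10-00, 100-0, 1010-, 1111-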